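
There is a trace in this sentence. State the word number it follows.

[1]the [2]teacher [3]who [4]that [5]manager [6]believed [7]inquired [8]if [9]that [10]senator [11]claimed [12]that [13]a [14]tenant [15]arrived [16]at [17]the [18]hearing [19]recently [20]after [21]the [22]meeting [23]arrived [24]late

6

The displaced element is "the teacher" (word 2).
It is linked across 1 clause boundary (Ø).
It functions as the subject of "inquired", so the gap sits immediately after word 6 ("believed").
Base order: That manager believed the teacher inquired if that senator claimed that a tenant arrived at the hearing recently after the meeting.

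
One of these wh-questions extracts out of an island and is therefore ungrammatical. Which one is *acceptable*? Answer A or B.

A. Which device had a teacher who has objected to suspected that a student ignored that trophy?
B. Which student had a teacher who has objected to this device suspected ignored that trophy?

In A, the wh-phrase is extracted from inside a complex-NP island (relative clause) (introduced by "who"), which blocks movement.
In B, the extraction path crosses only that-complement boundaries, which are transparent.
So B is grammatical.

B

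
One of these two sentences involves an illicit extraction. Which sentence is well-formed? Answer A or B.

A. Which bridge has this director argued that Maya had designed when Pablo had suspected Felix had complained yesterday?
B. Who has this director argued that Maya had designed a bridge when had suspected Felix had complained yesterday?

A

In B, the wh-phrase is extracted from inside an adjunct island (introduced by "when"), which blocks movement.
In A, the extraction path crosses only that-complement boundaries, which are transparent.
So A is grammatical.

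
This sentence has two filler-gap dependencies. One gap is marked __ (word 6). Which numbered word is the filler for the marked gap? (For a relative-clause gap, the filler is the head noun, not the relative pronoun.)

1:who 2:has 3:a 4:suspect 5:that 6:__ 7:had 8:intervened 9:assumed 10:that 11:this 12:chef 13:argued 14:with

4

The marked gap is inside the relative clause, the subject of "intervened".
Its filler is the head noun "suspect" (via "that"), at word 4.
(The other dependency links word 1 to a gap after word 14.)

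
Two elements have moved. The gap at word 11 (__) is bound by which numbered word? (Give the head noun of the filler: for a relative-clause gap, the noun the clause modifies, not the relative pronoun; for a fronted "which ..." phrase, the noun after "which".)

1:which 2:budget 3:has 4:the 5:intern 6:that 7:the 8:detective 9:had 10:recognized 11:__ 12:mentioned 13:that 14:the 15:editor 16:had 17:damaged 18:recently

5

The marked gap is inside the relative clause, the direct object of "recognized".
Its filler is the head noun "intern" (via "that"), at word 5.
(The other dependency links word 2 to a gap after word 17.)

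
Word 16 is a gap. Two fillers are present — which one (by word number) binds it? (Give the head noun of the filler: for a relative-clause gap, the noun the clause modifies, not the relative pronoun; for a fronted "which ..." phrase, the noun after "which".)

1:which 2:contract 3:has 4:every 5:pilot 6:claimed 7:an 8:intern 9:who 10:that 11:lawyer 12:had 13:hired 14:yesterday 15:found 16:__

2

The marked gap is the direct object of "found".
Its filler is the fronted wh-phrase "which contract", at word 2.
(The other dependency links word 8 to a gap after word 13.)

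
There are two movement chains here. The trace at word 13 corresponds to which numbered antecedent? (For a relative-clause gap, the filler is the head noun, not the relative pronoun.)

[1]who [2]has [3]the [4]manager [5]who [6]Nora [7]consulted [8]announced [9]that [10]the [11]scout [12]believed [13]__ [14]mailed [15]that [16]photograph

1

The marked gap is the subject of "mailed".
Its filler is the fronted wh-phrase "who", at word 1.
(The other dependency links word 4 to a gap after word 7.)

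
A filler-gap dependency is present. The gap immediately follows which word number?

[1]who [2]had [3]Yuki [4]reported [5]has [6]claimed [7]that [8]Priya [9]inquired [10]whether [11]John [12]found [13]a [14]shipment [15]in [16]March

The displaced element is "who" (word 1).
It is linked across 1 clause boundary (Ø).
It functions as the subject of "claimed", so the gap sits immediately after word 4 ("reported").
Base order: Yuki had reported that who has claimed that Priya inquired whether John found a shipment in March.

4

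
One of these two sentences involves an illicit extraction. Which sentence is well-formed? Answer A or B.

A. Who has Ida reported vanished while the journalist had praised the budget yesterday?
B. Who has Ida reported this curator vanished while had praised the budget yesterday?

A

In B, the wh-phrase is extracted from inside an adjunct island (introduced by "while"), which blocks movement.
In A, the extraction path crosses only that-complement boundaries, which are transparent.
So A is grammatical.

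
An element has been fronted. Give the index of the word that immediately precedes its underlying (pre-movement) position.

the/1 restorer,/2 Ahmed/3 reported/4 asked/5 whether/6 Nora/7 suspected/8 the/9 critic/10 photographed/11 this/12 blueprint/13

The displaced element is "the restorer" (word 2).
It is linked across 1 clause boundary (Ø).
It functions as the subject of "asked", so the gap sits immediately after word 4 ("reported").
Base order: Ahmed reported that the restorer asked whether Nora suspected the critic photographed this blueprint.

4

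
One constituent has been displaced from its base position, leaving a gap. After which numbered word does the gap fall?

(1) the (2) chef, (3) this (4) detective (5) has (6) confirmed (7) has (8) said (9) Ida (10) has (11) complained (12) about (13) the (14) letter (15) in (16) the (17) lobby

6

The displaced element is "the chef" (word 2).
It is linked across 1 clause boundary (Ø).
It functions as the subject of "said", so the gap sits immediately after word 6 ("confirmed").
Base order: This detective has confirmed the chef has said Ida has complained about the letter in the lobby.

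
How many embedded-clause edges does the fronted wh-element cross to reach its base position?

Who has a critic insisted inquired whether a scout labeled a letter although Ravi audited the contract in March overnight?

"who" is extracted from the subject of "inquired".
Boundaries crossed, outermost first: [Ø] — 1 in total.

1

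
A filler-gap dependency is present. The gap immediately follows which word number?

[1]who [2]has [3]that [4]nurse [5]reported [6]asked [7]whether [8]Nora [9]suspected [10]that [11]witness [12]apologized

The displaced element is "who" (word 1).
It is linked across 1 clause boundary (Ø).
It functions as the subject of "asked", so the gap sits immediately after word 5 ("reported").
Base order: That nurse has reported that who asked whether Nora suspected that witness apologized.

5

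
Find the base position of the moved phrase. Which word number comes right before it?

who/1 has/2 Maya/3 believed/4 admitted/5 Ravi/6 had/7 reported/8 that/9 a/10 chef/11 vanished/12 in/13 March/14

The displaced element is "who" (word 1).
It is linked across 1 clause boundary (Ø).
It functions as the subject of "admitted", so the gap sits immediately after word 4 ("believed").
Base order: Maya has believed that who admitted Ravi had reported that a chef vanished in March.

4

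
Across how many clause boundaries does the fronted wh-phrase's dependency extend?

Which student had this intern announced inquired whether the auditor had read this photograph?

1

"which student" is extracted from the subject of "inquired".
Boundaries crossed, outermost first: [Ø] — 1 in total.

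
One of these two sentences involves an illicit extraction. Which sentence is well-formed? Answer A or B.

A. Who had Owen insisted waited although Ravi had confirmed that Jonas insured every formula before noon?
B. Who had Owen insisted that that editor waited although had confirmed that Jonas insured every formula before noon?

In B, the wh-phrase is extracted from inside an adjunct island (introduced by "although"), which blocks movement.
In A, the extraction path crosses only that-complement boundaries, which are transparent.
So A is grammatical.

A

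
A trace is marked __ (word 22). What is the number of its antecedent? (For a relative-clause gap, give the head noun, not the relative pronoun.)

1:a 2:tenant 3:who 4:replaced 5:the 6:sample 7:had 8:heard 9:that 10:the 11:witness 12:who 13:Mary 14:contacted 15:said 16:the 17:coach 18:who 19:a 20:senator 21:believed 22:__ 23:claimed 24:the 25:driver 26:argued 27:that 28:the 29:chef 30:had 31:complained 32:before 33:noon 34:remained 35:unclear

17

The gap at 22 is the subject of "claimed", inside a relative clause.
The relative pronoun is "who" (word 18); it is bound by the head noun immediately before it.
Its filler is the head noun "coach", at word 17.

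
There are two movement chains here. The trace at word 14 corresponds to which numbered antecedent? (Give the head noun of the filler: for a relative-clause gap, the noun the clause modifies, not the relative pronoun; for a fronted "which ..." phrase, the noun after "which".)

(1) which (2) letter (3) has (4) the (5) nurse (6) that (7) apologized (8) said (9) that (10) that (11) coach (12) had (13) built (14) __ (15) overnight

2

The marked gap is the direct object of "built".
Its filler is the fronted wh-phrase "which letter", at word 2.
(The other dependency links word 5 to a gap after word 6.)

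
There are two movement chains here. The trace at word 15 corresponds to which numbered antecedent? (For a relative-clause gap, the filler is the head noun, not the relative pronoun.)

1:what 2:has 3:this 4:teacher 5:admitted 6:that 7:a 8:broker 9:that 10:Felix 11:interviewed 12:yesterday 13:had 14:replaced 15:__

The marked gap is the direct object of "replaced".
Its filler is the fronted wh-phrase "what", at word 1.
(The other dependency links word 8 to a gap after word 11.)

1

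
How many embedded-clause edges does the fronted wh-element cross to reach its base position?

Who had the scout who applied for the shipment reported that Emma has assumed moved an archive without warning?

2

"who" is extracted from the subject of "moved".
Boundaries crossed, outermost first: [that], [Ø] — 2 in total.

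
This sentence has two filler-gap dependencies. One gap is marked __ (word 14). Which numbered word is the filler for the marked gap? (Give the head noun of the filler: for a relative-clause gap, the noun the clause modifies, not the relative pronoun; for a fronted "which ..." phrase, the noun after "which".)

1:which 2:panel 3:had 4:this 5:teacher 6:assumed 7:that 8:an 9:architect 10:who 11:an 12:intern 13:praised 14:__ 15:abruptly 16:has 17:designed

The marked gap is inside the relative clause, the direct object of "praised".
Its filler is the head noun "architect" (via "who"), at word 9.
(The other dependency links word 2 to a gap after word 17.)

9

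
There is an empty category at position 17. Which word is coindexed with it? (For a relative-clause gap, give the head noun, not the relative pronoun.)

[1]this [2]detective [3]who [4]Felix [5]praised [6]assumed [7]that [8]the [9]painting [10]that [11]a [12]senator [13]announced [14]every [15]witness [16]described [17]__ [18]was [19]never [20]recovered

The gap at 17 is the object of "described", inside a relative clause.
The relative pronoun is "that" (word 10); it is bound by the head noun immediately before it.
Its filler is the head noun "painting", at word 9.

9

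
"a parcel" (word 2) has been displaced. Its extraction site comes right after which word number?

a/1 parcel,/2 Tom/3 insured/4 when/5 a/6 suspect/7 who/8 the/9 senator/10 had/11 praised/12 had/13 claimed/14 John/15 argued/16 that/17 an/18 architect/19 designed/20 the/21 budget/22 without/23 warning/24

4

The displaced element is "a parcel" (word 2).
It functions as the direct object of "insured", so the gap sits immediately after word 4 ("insured").
Base order: Tom insured a parcel when a suspect who the senator had praised had claimed John argued that an architect designed the budget without warning.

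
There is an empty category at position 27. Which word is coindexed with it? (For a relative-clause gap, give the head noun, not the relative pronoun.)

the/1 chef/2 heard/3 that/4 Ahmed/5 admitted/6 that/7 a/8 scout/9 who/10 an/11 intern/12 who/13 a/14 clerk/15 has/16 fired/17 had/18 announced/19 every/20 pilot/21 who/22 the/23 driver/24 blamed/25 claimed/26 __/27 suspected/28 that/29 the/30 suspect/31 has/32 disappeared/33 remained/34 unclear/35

9

The gap at 27 is the subject of "suspected", inside a relative clause.
The relative pronoun is "who" (word 10); it is bound by the head noun immediately before it.
Its filler is the head noun "scout", at word 9.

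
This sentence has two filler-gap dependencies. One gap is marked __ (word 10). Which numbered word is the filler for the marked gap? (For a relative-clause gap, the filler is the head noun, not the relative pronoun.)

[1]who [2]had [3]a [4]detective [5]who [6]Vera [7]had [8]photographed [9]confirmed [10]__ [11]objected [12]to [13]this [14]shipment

The marked gap is the subject of "objected".
Its filler is the fronted wh-phrase "who", at word 1.
(The other dependency links word 4 to a gap after word 8.)

1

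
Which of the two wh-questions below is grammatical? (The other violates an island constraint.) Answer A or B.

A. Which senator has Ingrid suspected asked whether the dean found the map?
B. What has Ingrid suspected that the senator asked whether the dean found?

In B, the wh-phrase is extracted from inside a wh-island (introduced by "whether"), which blocks movement.
In A, the extraction path crosses only that-complement boundaries, which are transparent.
So A is grammatical.

A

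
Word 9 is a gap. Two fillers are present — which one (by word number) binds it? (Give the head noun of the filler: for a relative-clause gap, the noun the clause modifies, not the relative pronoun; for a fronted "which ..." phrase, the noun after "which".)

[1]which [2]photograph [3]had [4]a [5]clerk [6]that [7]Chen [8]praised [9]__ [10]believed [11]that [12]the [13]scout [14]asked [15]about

The marked gap is inside the relative clause, the direct object of "praised".
Its filler is the head noun "clerk" (via "that"), at word 5.
(The other dependency links word 2 to a gap after word 15.)

5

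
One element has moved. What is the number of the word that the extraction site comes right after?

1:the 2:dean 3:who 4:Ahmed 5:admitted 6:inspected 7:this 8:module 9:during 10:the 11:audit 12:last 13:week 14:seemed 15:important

5

The displaced element is "the dean" (word 2).
It is linked across 1 clause boundary (Ø).
It functions as the subject of "inspected", so the gap sits immediately after word 5 ("admitted").
Base order: Ahmed admitted the dean inspected this module during the audit last week.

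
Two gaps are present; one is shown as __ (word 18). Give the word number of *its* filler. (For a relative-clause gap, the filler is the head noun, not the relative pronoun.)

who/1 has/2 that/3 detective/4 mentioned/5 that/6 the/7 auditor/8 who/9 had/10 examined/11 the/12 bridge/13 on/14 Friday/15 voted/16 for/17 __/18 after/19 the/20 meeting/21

1

The marked gap is the object of the preposition "for" of "voted".
Its filler is the fronted wh-phrase "who", at word 1.
(The other dependency links word 8 to a gap after word 9.)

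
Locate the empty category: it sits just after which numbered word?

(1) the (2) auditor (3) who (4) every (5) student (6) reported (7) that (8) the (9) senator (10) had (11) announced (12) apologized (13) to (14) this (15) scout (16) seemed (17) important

The displaced element is "the auditor" (word 2).
It is linked across 2 clause boundaries (that → Ø).
It functions as the subject of "apologized", so the gap sits immediately after word 11 ("announced").
Base order: Every student reported that the senator had announced that the auditor apologized to this scout.

11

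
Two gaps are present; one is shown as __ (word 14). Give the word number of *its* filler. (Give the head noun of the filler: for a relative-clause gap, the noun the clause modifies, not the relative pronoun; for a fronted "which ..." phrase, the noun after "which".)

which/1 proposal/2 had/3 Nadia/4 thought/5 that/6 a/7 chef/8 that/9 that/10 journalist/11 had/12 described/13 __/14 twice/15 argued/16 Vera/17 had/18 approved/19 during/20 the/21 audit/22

8

The marked gap is inside the relative clause, the direct object of "described".
Its filler is the head noun "chef" (via "that"), at word 8.
(The other dependency links word 2 to a gap after word 19.)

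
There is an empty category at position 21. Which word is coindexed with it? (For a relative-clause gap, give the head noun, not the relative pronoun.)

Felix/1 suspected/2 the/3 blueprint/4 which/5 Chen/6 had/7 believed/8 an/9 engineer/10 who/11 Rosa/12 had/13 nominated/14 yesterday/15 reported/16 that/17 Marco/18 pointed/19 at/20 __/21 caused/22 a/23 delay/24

The gap at 21 is the prepositional object of "pointed", inside a relative clause.
The relative pronoun is "which" (word 5); it is bound by the head noun immediately before it.
Its filler is the head noun "blueprint", at word 4.

4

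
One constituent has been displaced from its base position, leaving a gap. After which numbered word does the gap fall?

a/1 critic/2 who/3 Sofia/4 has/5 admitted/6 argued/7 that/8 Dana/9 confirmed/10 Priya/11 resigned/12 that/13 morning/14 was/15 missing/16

6

The displaced element is "a critic" (word 2).
It is linked across 1 clause boundary (Ø).
It functions as the subject of "argued", so the gap sits immediately after word 6 ("admitted").
Base order: Sofia has admitted that a critic argued that Dana confirmed Priya resigned that morning.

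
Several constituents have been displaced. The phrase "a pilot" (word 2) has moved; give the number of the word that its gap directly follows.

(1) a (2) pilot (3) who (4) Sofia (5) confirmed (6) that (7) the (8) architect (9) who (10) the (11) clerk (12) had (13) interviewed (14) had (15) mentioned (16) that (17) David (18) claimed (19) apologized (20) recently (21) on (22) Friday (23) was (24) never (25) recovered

The displaced element is "a pilot" (word 2).
It is linked across 3 clause boundaries (that → that → Ø).
It functions as the subject of "apologized", so the gap sits immediately after word 18 ("claimed").
Base order: Sofia confirmed that the architect who the clerk had interviewed had mentioned that David claimed that a pilot apologized recently on Friday.

18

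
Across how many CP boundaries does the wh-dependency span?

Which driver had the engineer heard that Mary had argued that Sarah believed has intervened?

"which driver" is extracted from the subject of "intervened".
Boundaries crossed, outermost first: [that], [that], [Ø] — 3 in total.

3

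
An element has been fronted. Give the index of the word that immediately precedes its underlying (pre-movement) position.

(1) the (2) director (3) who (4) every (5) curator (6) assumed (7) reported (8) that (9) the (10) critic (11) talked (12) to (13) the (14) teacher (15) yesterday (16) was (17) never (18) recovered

6

The displaced element is "the director" (word 2).
It is linked across 1 clause boundary (Ø).
It functions as the subject of "reported", so the gap sits immediately after word 6 ("assumed").
Base order: Every curator assumed the director reported that the critic talked to the teacher yesterday.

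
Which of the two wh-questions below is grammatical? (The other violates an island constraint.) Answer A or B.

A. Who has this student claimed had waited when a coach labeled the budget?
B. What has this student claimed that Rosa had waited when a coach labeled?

In B, the wh-phrase is extracted from inside an adjunct island (introduced by "when"), which blocks movement.
In A, the extraction path crosses only that-complement boundaries, which are transparent.
So A is grammatical.

A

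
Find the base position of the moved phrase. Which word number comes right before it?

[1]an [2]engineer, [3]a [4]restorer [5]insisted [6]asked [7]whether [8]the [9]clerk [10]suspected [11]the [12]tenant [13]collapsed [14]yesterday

5

The displaced element is "an engineer" (word 2).
It is linked across 1 clause boundary (Ø).
It functions as the subject of "asked", so the gap sits immediately after word 5 ("insisted").
Base order: A restorer insisted an engineer asked whether the clerk suspected the tenant collapsed yesterday.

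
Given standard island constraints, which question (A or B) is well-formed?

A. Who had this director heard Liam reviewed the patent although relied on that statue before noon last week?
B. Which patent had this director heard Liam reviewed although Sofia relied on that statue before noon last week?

In A, the wh-phrase is extracted from inside an adjunct island (introduced by "although"), which blocks movement.
In B, the extraction path crosses only that-complement boundaries, which are transparent.
So B is grammatical.

B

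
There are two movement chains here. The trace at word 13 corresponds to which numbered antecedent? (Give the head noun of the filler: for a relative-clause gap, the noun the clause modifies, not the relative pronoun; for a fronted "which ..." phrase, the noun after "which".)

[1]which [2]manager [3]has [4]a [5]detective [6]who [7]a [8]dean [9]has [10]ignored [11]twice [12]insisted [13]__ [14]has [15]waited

The marked gap is the subject of "waited".
Its filler is the fronted wh-phrase "which manager", at word 2.
(The other dependency links word 5 to a gap after word 10.)

2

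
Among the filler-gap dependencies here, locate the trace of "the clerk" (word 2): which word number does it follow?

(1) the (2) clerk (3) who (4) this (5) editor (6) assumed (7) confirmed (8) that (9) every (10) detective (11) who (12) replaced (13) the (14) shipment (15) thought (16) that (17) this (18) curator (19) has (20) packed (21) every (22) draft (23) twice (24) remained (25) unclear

The displaced element is "the clerk" (word 2).
It is linked across 1 clause boundary (Ø).
It functions as the subject of "confirmed", so the gap sits immediately after word 6 ("assumed").
Base order: This editor assumed the clerk confirmed that every detective who replaced the shipment thought that this curator has packed every draft twice.

6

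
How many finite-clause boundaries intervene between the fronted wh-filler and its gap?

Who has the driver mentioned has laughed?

1

"who" is extracted from the subject of "laughed".
Boundaries crossed, outermost first: [Ø] — 1 in total.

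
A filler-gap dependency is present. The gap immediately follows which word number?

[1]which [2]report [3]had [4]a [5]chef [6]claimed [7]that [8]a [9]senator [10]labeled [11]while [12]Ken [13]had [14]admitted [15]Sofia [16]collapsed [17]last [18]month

10

The displaced element is "which report" (word 2).
It is linked across 1 clause boundary (that).
It functions as the direct object of "labeled", so the gap sits immediately after word 10 ("labeled").
Base order: A chef had claimed that a senator labeled which report while Ken had admitted Sofia collapsed last month.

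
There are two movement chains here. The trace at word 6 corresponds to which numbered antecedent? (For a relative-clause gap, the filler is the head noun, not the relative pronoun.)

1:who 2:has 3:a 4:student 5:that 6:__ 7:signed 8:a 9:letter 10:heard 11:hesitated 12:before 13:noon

4

The marked gap is inside the relative clause, the subject of "signed".
Its filler is the head noun "student" (via "that"), at word 4.
(The other dependency links word 1 to a gap after word 10.)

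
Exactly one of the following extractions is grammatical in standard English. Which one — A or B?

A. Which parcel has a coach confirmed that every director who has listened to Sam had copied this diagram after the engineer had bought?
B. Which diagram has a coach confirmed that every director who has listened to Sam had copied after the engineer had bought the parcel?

B

In A, the wh-phrase is extracted from inside an adjunct island (introduced by "after"), which blocks movement.
In B, the extraction path crosses only that-complement boundaries, which are transparent.
So B is grammatical.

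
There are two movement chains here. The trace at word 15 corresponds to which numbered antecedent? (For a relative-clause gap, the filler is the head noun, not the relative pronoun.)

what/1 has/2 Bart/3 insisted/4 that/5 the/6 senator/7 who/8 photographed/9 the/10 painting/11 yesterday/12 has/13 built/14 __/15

1

The marked gap is the direct object of "built".
Its filler is the fronted wh-phrase "what", at word 1.
(The other dependency links word 7 to a gap after word 8.)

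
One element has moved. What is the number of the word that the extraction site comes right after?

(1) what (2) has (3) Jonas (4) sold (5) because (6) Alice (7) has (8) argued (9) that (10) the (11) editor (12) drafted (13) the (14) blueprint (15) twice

4

The displaced element is "what" (word 1).
It functions as the direct object of "sold", so the gap sits immediately after word 4 ("sold").
Base order: Jonas has sold what because Alice has argued that the editor drafted the blueprint twice.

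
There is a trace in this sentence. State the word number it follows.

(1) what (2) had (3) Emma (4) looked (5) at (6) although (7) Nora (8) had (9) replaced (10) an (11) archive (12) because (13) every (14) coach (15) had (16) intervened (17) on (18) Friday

The displaced element is "what" (word 1).
It functions as the object of the preposition "at" of "looked", so the gap sits immediately after word 5 ("at").
Base order: Emma had looked at what although Nora had replaced an archive because every coach had intervened on Friday.

5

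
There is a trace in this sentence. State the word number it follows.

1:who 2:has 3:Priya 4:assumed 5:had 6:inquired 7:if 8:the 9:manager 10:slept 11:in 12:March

The displaced element is "who" (word 1).
It is linked across 1 clause boundary (Ø).
It functions as the subject of "inquired", so the gap sits immediately after word 4 ("assumed").
Base order: Priya has assumed who had inquired if the manager slept in March.

4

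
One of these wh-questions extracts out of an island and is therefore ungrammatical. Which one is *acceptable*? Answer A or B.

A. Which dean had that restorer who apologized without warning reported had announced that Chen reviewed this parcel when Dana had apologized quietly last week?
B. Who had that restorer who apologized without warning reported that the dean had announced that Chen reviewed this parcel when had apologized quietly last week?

A

In B, the wh-phrase is extracted from inside an adjunct island (introduced by "when"), which blocks movement.
In A, the extraction path crosses only that-complement boundaries, which are transparent.
So A is grammatical.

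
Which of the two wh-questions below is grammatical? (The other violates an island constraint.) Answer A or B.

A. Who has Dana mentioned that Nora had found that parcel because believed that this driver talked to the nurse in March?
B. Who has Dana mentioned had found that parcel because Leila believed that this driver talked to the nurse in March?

In A, the wh-phrase is extracted from inside an adjunct island (introduced by "because"), which blocks movement.
In B, the extraction path crosses only that-complement boundaries, which are transparent.
So B is grammatical.

B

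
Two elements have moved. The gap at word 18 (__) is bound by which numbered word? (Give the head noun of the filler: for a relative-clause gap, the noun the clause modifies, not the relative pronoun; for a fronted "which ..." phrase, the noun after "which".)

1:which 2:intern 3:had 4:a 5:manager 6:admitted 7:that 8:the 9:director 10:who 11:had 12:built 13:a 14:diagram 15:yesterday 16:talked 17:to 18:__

The marked gap is the object of the preposition "to" of "talked".
Its filler is the fronted wh-phrase "which intern", at word 2.
(The other dependency links word 9 to a gap after word 10.)

2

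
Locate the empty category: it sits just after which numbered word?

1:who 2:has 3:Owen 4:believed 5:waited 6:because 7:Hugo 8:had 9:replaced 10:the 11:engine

The displaced element is "who" (word 1).
It is linked across 1 clause boundary (Ø).
It functions as the subject of "waited", so the gap sits immediately after word 4 ("believed").
Base order: Owen has believed that who waited because Hugo had replaced the engine.

4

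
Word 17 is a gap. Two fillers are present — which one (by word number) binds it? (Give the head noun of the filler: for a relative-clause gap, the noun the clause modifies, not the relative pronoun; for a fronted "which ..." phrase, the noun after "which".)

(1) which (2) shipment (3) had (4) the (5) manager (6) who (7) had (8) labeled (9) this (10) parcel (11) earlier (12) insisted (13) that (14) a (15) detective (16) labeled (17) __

2

The marked gap is the direct object of "labeled".
Its filler is the fronted wh-phrase "which shipment", at word 2.
(The other dependency links word 5 to a gap after word 6.)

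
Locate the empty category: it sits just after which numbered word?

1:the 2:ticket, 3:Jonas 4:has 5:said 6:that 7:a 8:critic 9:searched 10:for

The displaced element is "the ticket" (word 2).
It is linked across 1 clause boundary (that).
It functions as the object of the preposition "for" of "searched", so the gap sits immediately after word 10 ("for").
Base order: Jonas has said that a critic searched for the ticket.

10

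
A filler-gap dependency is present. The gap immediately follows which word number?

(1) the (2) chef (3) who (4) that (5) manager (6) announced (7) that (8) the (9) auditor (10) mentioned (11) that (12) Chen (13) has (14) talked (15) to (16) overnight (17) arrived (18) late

15

The displaced element is "the chef" (word 2).
It is linked across 2 clause boundaries (that → that).
It functions as the object of the preposition "to" of "talked", so the gap sits immediately after word 15 ("to").
Base order: That manager announced that the auditor mentioned that Chen has talked to the chef overnight.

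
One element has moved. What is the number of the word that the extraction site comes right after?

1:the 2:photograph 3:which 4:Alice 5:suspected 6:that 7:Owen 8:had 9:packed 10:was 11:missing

9

The displaced element is "the photograph" (word 2).
It is linked across 1 clause boundary (that).
It functions as the direct object of "packed", so the gap sits immediately after word 9 ("packed").
Base order: Alice suspected that Owen had packed the photograph.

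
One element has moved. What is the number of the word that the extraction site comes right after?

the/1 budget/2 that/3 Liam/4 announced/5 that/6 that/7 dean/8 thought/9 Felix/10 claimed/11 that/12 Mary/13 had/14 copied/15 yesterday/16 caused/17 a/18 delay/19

15

The displaced element is "the budget" (word 2).
It is linked across 3 clause boundaries (that → Ø → that).
It functions as the direct object of "copied", so the gap sits immediately after word 15 ("copied").
Base order: Liam announced that that dean thought Felix claimed that Mary had copied the budget yesterday.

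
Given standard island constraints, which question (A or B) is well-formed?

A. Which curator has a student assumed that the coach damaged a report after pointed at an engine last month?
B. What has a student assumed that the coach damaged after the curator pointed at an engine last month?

B

In A, the wh-phrase is extracted from inside an adjunct island (introduced by "after"), which blocks movement.
In B, the extraction path crosses only that-complement boundaries, which are transparent.
So B is grammatical.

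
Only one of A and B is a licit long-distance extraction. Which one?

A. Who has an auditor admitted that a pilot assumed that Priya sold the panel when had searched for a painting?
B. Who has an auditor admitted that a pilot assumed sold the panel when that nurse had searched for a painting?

In A, the wh-phrase is extracted from inside an adjunct island (introduced by "when"), which blocks movement.
In B, the extraction path crosses only that-complement boundaries, which are transparent.
So B is grammatical.

B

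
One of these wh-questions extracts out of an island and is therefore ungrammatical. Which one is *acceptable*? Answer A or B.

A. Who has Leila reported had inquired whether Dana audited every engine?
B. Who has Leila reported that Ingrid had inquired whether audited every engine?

In B, the wh-phrase is extracted from inside a wh-island (introduced by "whether"), which blocks movement.
In A, the extraction path crosses only that-complement boundaries, which are transparent.
So A is grammatical.

A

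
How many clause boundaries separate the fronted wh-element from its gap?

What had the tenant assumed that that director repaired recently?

1

"what" is extracted from the object of "repaired".
Boundaries crossed, outermost first: [that] — 1 in total.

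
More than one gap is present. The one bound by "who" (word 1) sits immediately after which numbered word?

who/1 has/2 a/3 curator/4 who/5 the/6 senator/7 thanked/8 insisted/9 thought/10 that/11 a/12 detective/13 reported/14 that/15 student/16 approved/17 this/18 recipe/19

9

The displaced element is "who" (word 1).
It is linked across 1 clause boundary (Ø).
It functions as the subject of "thought", so the gap sits immediately after word 9 ("insisted").
Base order: A curator who the senator thanked has insisted who thought that a detective reported that student approved this recipe.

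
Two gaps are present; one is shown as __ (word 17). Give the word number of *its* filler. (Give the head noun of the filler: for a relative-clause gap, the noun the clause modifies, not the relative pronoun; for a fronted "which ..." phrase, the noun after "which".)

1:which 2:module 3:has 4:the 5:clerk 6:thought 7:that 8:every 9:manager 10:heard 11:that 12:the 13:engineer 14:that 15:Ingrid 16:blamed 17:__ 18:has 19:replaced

The marked gap is inside the relative clause, the direct object of "blamed".
Its filler is the head noun "engineer" (via "that"), at word 13.
(The other dependency links word 2 to a gap after word 19.)

13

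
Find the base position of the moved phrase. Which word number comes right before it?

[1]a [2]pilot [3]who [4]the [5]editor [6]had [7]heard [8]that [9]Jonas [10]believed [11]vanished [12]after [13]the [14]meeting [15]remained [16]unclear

The displaced element is "a pilot" (word 2).
It is linked across 2 clause boundaries (that → Ø).
It functions as the subject of "vanished", so the gap sits immediately after word 10 ("believed").
Base order: The editor had heard that Jonas believed that a pilot vanished after the meeting.

10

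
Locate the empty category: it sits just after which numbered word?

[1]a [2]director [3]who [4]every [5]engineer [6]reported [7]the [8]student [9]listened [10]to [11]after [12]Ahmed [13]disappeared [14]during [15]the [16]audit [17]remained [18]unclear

The displaced element is "a director" (word 2).
It is linked across 1 clause boundary (Ø).
It functions as the object of the preposition "to" of "listened", so the gap sits immediately after word 10 ("to").
Base order: Every engineer reported the student listened to a director after Ahmed disappeared during the audit.

10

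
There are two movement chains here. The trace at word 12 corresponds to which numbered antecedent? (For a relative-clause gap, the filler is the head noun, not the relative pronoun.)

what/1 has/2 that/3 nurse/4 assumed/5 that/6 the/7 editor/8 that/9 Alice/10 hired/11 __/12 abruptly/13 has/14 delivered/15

8

The marked gap is inside the relative clause, the direct object of "hired".
Its filler is the head noun "editor" (via "that"), at word 8.
(The other dependency links word 1 to a gap after word 15.)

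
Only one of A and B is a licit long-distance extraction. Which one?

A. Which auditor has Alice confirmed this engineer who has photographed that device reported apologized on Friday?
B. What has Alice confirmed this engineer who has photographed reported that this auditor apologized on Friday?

A

In B, the wh-phrase is extracted from inside a complex-NP island (relative clause) (introduced by "who"), which blocks movement.
In A, the extraction path crosses only that-complement boundaries, which are transparent.
So A is grammatical.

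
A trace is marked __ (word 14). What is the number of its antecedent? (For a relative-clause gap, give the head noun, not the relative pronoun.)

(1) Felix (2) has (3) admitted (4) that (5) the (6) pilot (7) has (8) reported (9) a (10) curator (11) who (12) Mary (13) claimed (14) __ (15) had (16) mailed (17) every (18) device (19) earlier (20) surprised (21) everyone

10

The gap at 14 is the subject of "mailed", inside a relative clause.
The relative pronoun is "who" (word 11); it is bound by the head noun immediately before it.
Its filler is the head noun "curator", at word 10.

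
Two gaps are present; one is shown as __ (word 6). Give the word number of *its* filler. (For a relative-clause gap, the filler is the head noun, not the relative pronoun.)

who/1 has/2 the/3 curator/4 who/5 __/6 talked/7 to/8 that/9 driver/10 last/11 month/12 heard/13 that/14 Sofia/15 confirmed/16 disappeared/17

The marked gap is inside the relative clause, the subject of "talked".
Its filler is the head noun "curator" (via "who"), at word 4.
(The other dependency links word 1 to a gap after word 16.)

4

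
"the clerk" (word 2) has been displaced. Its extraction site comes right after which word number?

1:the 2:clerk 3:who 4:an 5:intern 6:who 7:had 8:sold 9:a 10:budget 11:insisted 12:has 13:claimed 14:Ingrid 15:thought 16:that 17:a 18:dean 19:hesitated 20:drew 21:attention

11

The displaced element is "the clerk" (word 2).
It is linked across 1 clause boundary (Ø).
It functions as the subject of "claimed", so the gap sits immediately after word 11 ("insisted").
Base order: An intern who had sold a budget insisted that the clerk has claimed Ingrid thought that a dean hesitated.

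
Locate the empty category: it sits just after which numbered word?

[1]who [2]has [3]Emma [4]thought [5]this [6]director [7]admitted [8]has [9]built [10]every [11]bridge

7

The displaced element is "who" (word 1).
It is linked across 2 clause boundaries (Ø → Ø).
It functions as the subject of "built", so the gap sits immediately after word 7 ("admitted").
Base order: Emma has thought this director admitted that who has built every bridge.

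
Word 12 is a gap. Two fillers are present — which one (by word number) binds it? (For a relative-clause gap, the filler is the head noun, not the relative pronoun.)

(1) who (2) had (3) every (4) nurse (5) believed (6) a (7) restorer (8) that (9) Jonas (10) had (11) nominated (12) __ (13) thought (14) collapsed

The marked gap is inside the relative clause, the direct object of "nominated".
Its filler is the head noun "restorer" (via "that"), at word 7.
(The other dependency links word 1 to a gap after word 13.)

7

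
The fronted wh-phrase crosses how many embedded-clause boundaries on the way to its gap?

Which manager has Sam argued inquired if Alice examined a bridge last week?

1

"which manager" is extracted from the subject of "inquired".
Boundaries crossed, outermost first: [Ø] — 1 in total.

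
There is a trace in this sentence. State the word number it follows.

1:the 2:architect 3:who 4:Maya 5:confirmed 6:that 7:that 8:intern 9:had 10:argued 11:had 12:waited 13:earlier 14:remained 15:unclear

The displaced element is "the architect" (word 2).
It is linked across 2 clause boundaries (that → Ø).
It functions as the subject of "waited", so the gap sits immediately after word 10 ("argued").
Base order: Maya confirmed that that intern had argued that the architect had waited earlier.

10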